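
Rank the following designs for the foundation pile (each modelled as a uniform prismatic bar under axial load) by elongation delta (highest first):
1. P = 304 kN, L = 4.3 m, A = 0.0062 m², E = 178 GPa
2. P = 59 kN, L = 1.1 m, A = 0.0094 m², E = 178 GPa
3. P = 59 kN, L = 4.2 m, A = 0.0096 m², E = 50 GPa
Model: a uniform prismatic bar under axial load, so delta = (P·L) / (A·E) (SI units).
  Case 1: delta = (304000 × 4.3) / (0.0062 × (1.78 × 10¹¹)) = 0.001184 m = 1.184 mm
  Case 2: delta = (59000 × 1.1) / (0.0094 × (1.78 × 10¹¹)) = 3.879 × 10⁻⁵ m = 0.03879 mm
  Case 3: delta = (59000 × 4.2) / (0.0096 × (5 × 10¹⁰)) = 0.0005162 m = 0.5162 mm
Ordering: 1.184 mm (case 1) > 0.5162 mm (case 3) > 0.03879 mm (case 2)
Final answer: 1, 3, 2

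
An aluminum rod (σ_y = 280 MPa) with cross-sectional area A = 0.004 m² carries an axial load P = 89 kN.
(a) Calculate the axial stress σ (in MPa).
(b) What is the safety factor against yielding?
(a) Axial stress σ = P/A. Convert P = 89 kN = 89000 N.
  σ = 89000 / 0.004 = 2.225 × 10⁷ Pa = 22.25 MPa
(b) Safety factor SF = σ_y/σ = 280 / 22.25 = 12.58
Final answer: (a) σ = 22.25 MPa, (b) SF = 12.58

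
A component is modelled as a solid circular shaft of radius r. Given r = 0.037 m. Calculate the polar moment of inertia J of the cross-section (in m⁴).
Model: a solid circular shaft of radius r, so J = (π·r^4) / 2.
Substitute:
  J = (π × 0.037^4) / 2
  J = 2.944 × 10⁻⁶ m⁴
Final answer: J = 2.944 × 10⁻⁶ m⁴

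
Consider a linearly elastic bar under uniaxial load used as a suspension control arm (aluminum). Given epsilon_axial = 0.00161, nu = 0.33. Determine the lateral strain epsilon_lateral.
Model: a linearly elastic bar under uniaxial load, so epsilon_lateral = -nu·epsilon_axial.
Substitute:
  epsilon_lateral = -(0.33 × 0.00161)
  epsilon_lateral = -0.0005313
Final answer: epsilon_lateral = -0.0005313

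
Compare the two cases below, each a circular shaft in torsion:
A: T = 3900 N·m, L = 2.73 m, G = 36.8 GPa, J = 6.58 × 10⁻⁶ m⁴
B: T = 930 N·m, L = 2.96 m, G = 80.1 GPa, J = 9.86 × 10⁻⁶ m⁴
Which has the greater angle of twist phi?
Model: a circular shaft in torsion, so phi = (T·L) / (G·J) (SI units).
  A: phi = (3900 × 2.73) / ((3.68 × 10¹⁰) × (6.58 × 10⁻⁶)) = 0.04397 rad = 2.519°
  B: phi = (930 × 2.96) / ((8.01 × 10¹⁰) × (9.86 × 10⁻⁶)) = 0.003486 rad = 0.1997°
2.519° > 0.1997°, so A is larger.
Final answer: A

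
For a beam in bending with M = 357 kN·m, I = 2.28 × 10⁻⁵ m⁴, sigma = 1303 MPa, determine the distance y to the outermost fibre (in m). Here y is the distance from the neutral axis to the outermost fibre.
Model: a beam in bending, so sigma = (M·y) / I.
Solve for y: y = (sigma·I) / M.
Convert to SI units:
  M = 357 kN·m = 357000 N·m
  sigma = 1303 MPa = 1.303 × 10⁹ Pa
Substitute:
  y = ((1.303 × 10⁹) × (2.28 × 10⁻⁵)) / 357000
  y = 0.08322 m
Final answer: y = 0.08322 m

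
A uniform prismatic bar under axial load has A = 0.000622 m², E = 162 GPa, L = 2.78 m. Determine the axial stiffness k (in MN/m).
Model: a uniform prismatic bar under axial load, so k = (A·E) / L.
Convert to SI units:
  E = 162 GPa = 1.62 × 10¹¹ Pa
Substitute:
  k = (0.000622 × (1.62 × 10¹¹)) / 2.78
  k = 3.625 × 10⁷ N/m
Convert: k = 3.625 × 10⁷ N/m = 36.25 MN/m
Final answer: k = 36.25 MN/m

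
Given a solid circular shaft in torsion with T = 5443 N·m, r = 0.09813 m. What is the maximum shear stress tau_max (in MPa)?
Model: a solid circular shaft in torsion, so tau_max = (2·T) / (π·r^3).
Substitute:
  tau_max = (2 × 5443) / (π × 0.09813^3)
  tau_max = 3.667 × 10⁶ Pa
Convert: tau_max = 3.667 × 10⁶ Pa = 3.667 MPa
Final answer: tau_max = 3.667 MPa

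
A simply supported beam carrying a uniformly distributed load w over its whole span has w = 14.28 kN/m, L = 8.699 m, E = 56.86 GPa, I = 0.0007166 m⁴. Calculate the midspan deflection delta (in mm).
Model: a simply supported beam carrying a uniformly distributed load w over its whole span, so delta = (5·w·L^4) / (384·E·I).
Convert to SI units:
  w = 14.28 kN/m = 14280 N/m
  E = 56.86 GPa = 5.686 × 10¹⁰ Pa
Substitute:
  delta = (5 × 14280 × 8.699^4) / (384 × (5.686 × 10¹⁰) × 0.0007166)
  delta = 0.02613 m
Convert: delta = 0.02613 m = 26.13 mm
Final answer: delta = 26.13 mm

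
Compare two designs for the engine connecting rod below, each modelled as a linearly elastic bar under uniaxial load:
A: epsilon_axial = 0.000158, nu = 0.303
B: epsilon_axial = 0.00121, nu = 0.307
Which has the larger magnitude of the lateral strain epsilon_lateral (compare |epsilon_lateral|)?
Model: a linearly elastic bar under uniaxial load, so epsilon_lateral = -nu·epsilon_axial (SI units).
  A: epsilon_lateral = -(0.303 × 0.000158) = -4.787 × 10⁻⁵
  B: epsilon_lateral = -(0.307 × 0.00121) = -0.0003715
|epsilon_lateral|: A = 4.787 × 10⁻⁵, B = 0.0003715, so B is larger in magnitude.
Final answer: B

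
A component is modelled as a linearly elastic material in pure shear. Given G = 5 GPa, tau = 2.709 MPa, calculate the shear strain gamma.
Model: a linearly elastic material in pure shear, so tau = G·gamma.
Solve for gamma: gamma = tau / G.
Convert to SI units:
  G = 5 GPa = 5 × 10⁹ Pa
  tau = 2.709 MPa = 2.709 × 10⁶ Pa
Substitute:
  gamma = (2.709 × 10⁶) / (5 × 10⁹)
  gamma = 0.0005418
Final answer: gamma = 0.0005418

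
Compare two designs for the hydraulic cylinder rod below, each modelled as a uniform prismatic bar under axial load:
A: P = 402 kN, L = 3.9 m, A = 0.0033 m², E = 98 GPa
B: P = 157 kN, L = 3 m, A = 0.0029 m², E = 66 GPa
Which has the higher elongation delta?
Model: a uniform prismatic bar under axial load, so delta = (P·L) / (A·E) (SI units).
  A: delta = (402000 × 3.9) / (0.0033 × (9.8 × 10¹⁰)) = 0.004848 m = 4.848 mm
  B: delta = (157000 × 3) / (0.0029 × (6.6 × 10¹⁰)) = 0.002461 m = 2.461 mm
4.848 mm > 2.461 mm, so A is larger.
Final answer: A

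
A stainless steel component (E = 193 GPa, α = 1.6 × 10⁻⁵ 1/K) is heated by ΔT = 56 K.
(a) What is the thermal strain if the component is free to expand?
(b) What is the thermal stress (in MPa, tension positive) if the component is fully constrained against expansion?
(a) Free thermal strain ε_th = α·ΔT = (1.6 × 10⁻⁵) × 56 = 0.000896
(b) Fully constrained, the expansion is suppressed, so σ = -E·α·ΔT. Convert E = 193 GPa = 1.93 × 10¹¹ Pa.
  σ = -(1.93 × 10¹¹) × (1.6 × 10⁻⁵) × 56 = -1.729 × 10⁸ Pa = -172.9 MPa (compressive)
Final answer: (a) ε_th = 0.000896, (b) σ = -172.9 MPa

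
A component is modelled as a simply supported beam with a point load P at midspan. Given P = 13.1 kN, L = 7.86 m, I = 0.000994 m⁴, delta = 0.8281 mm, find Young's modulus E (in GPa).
Model: a simply supported beam with a point load P at midspan, so delta = (P·L^3) / (48·E·I).
Solve for E: E = (P·L^3) / (48·delta·I).
Convert to SI units:
  P = 13.1 kN = 13100 N
  delta = 0.8281 mm = 0.0008281 m
Substitute:
  E = (13100 × 7.86^3) / (48 × 0.0008281 × 0.000994)
  E = 1.61 × 10¹¹ Pa
Convert: E = 1.61 × 10¹¹ Pa = 161 GPa
Final answer: E = 161 GPa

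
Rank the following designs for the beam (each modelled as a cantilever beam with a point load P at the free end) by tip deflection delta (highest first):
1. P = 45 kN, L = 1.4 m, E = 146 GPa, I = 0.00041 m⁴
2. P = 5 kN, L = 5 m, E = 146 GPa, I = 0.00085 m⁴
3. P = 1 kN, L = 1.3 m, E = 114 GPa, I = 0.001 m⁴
Model: a cantilever beam with a point load P at the free end, so delta = (P·L^3) / (3·E·I) (SI units).
  Case 1: delta = (45000 × 1.4^3) / (3 × (1.46 × 10¹¹) × 0.00041) = 0.0006876 m = 0.6876 mm
  Case 2: delta = (5000 × 5^3) / (3 × (1.46 × 10¹¹) × 0.00085) = 0.001679 m = 1.679 mm
  Case 3: delta = (1000 × 1.3^3) / (3 × (1.14 × 10¹¹) × 0.001) = 6.424 × 10⁻⁶ m = 0.006424 mm
Ordering: 1.679 mm (case 2) > 0.6876 mm (case 1) > 0.006424 mm (case 3)
Final answer: 2, 1, 3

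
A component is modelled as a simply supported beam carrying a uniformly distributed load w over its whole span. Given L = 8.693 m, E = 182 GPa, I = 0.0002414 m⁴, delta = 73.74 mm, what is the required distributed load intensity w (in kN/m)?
Model: a simply supported beam carrying a uniformly distributed load w over its whole span, so delta = (5·w·L^4) / (384·E·I).
Solve for w: w = (384·delta·E·I) / (5·L^4).
Convert to SI units:
  E = 182 GPa = 1.82 × 10¹¹ Pa
  delta = 73.74 mm = 0.07374 m
Substitute:
  w = (384 × 0.07374 × (1.82 × 10¹¹) × 0.0002414) / (5 × 8.693^4)
  w = 43570 N/m
Convert: w = 43570 N/m = 43.57 kN/m
Final answer: w = 43.57 kN/m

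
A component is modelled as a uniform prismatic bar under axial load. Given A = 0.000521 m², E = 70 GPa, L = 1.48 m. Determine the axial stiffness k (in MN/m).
Model: a uniform prismatic bar under axial load, so k = (A·E) / L.
Convert to SI units:
  E = 70 GPa = 7 × 10¹⁰ Pa
Substitute:
  k = (0.000521 × (7 × 10¹⁰)) / 1.48
  k = 2.464 × 10⁷ N/m
Convert: k = 2.464 × 10⁷ N/m = 24.64 MN/m
Final answer: k = 24.64 MN/m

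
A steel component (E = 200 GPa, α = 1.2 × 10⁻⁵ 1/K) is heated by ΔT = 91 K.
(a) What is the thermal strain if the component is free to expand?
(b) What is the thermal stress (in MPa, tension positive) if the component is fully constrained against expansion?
(a) Free thermal strain ε_th = α·ΔT = (1.2 × 10⁻⁵) × 91 = 0.001092
(b) Fully constrained, the expansion is suppressed, so σ = -E·α·ΔT. Convert E = 200 GPa = 2 × 10¹¹ Pa.
  σ = -(2 × 10¹¹) × (1.2 × 10⁻⁵) × 91 = -2.184 × 10⁸ Pa = -218.4 MPa (compressive)
Final answer: (a) ε_th = 0.001092, (b) σ = -218.4 MPa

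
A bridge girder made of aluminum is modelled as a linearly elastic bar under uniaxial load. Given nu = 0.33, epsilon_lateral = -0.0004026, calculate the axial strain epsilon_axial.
Model: a linearly elastic bar under uniaxial load, so epsilon_lateral = -nu·epsilon_axial.
Solve for epsilon_axial: epsilon_axial = -epsilon_lateral / nu.
Substitute:
  epsilon_axial = -(-0.0004026) / 0.33
  epsilon_axial = 0.00122
Final answer: epsilon_axial = 0.00122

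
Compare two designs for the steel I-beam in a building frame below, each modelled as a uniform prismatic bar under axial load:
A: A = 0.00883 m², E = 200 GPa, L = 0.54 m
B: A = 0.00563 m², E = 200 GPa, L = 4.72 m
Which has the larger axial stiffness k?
Model: a uniform prismatic bar under axial load, so k = (A·E) / L (SI units).
  A: k = (0.00883 × (2 × 10¹¹)) / 0.54 = 3.27 × 10⁹ N/m = 3270 MN/m
  B: k = (0.00563 × (2 × 10¹¹)) / 4.72 = 2.386 × 10⁸ N/m = 238.6 MN/m
3270 MN/m > 238.6 MN/m, so A is larger.
Final answer: A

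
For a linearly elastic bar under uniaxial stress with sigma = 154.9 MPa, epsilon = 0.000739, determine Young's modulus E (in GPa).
Model: a linearly elastic bar under uniaxial stress, so epsilon = sigma / E.
Solve for E: E = sigma / epsilon.
Convert to SI units:
  sigma = 154.9 MPa = 1.549 × 10⁸ Pa
Substitute:
  E = (1.549 × 10⁸) / 0.000739
  E = 2.096 × 10¹¹ Pa
Convert: E = 2.096 × 10¹¹ Pa = 209.6 GPa
Final answer: E = 209.6 GPa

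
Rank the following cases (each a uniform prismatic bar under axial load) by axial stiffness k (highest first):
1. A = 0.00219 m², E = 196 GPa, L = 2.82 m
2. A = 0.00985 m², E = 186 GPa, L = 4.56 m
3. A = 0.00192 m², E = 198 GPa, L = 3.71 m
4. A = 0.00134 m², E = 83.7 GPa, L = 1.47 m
Model: a uniform prismatic bar under axial load, so k = (A·E) / L (SI units).
  Case 1: k = (0.00219 × (1.96 × 10¹¹)) / 2.82 = 1.522 × 10⁸ N/m = 152.2 MN/m
  Case 2: k = (0.00985 × (1.86 × 10¹¹)) / 4.56 = 4.018 × 10⁸ N/m = 401.8 MN/m
  Case 3: k = (0.00192 × (1.98 × 10¹¹)) / 3.71 = 1.025 × 10⁸ N/m = 102.5 MN/m
  Case 4: k = (0.00134 × (8.37 × 10¹⁰)) / 1.47 = 7.63 × 10⁷ N/m = 76.3 MN/m
Ordering: 401.8 MN/m (case 2) > 152.2 MN/m (case 1) > 102.5 MN/m (case 3) > 76.3 MN/m (case 4)
Final answer: 2, 1, 3, 4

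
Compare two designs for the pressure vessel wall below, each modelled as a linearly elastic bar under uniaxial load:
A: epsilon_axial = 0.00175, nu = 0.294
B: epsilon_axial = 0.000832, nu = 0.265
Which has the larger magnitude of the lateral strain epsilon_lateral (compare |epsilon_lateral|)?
Model: a linearly elastic bar under uniaxial load, so epsilon_lateral = -nu·epsilon_axial (SI units).
  A: epsilon_lateral = -(0.294 × 0.00175) = -0.0005145
  B: epsilon_lateral = -(0.265 × 0.000832) = -0.0002205
|epsilon_lateral|: A = 0.0005145, B = 0.0002205, so A is larger in magnitude.
Final answer: A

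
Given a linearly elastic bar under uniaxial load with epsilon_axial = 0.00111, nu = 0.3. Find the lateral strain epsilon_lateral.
Model: a linearly elastic bar under uniaxial load, so epsilon_lateral = -nu·epsilon_axial.
Substitute:
  epsilon_lateral = -(0.3 × 0.00111)
  epsilon_lateral = -0.000333
Final answer: epsilon_lateral = -0.000333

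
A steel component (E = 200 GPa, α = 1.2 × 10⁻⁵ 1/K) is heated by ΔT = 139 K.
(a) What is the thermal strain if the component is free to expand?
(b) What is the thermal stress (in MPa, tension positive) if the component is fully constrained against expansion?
(a) Free thermal strain ε_th = α·ΔT = (1.2 × 10⁻⁵) × 139 = 0.001668
(b) Fully constrained, the expansion is suppressed, so σ = -E·α·ΔT. Convert E = 200 GPa = 2 × 10¹¹ Pa.
  σ = -(2 × 10¹¹) × (1.2 × 10⁻⁵) × 139 = -3.336 × 10⁸ Pa = -333.6 MPa (compressive)
Final answer: (a) ε_th = 0.001668, (b) σ = -333.6 MPa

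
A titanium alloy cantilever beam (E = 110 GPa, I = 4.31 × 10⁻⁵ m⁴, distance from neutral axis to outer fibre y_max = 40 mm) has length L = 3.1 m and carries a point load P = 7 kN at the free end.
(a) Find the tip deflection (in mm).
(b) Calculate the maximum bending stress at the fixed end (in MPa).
(a) Tip deflection of a cantilever with an end point load: δ = P·L^3 / (3·E·I). Convert P = 7 kN = 7000 N, E = 110 GPa = 1.1 × 10¹¹ Pa.
  δ = (7000 × 3.1^3) / (3 × (1.1 × 10¹¹) × (4.31 × 10⁻⁵)) = 0.01466 m = 14.66 mm
(b) Maximum bending moment at the fixed end: M = P·L = 7000 × 3.1 = 21700 N·m. Convert y_max = 40 mm = 0.04 m.
  σ = M·y_max / I = (21700 × 0.04) / (4.31 × 10⁻⁵) = 2.014 × 10⁷ Pa = 20.14 MPa
Final answer: (a) δ = 14.66 mm, (b) σ = 20.14 MPa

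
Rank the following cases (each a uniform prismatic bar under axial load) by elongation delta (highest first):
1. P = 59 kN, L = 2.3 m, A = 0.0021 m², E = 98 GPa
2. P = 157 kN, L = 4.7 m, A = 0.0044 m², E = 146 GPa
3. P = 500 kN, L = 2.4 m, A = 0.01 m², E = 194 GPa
Model: a uniform prismatic bar under axial load, so delta = (P·L) / (A·E) (SI units).
  Case 1: delta = (59000 × 2.3) / (0.0021 × (9.8 × 10¹⁰)) = 0.0006594 m = 0.6594 mm
  Case 2: delta = (157000 × 4.7) / (0.0044 × (1.46 × 10¹¹)) = 0.001149 m = 1.149 mm
  Case 3: delta = (500000 × 2.4) / (0.01 × (1.94 × 10¹¹)) = 0.0006186 m = 0.6186 mm
Ordering: 1.149 mm (case 2) > 0.6594 mm (case 1) > 0.6186 mm (case 3)
Final answer: 2, 1, 3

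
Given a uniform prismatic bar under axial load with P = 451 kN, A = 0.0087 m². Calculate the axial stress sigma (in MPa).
Model: a uniform prismatic bar under axial load, so sigma = P / A.
Convert to SI units:
  P = 451 kN = 451000 N
Substitute:
  sigma = 451000 / 0.0087
  sigma = 5.184 × 10⁷ Pa
Convert: sigma = 5.184 × 10⁷ Pa = 51.84 MPa
Final answer: sigma = 51.84 MPa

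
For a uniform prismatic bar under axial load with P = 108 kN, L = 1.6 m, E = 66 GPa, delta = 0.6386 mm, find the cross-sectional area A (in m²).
Model: a uniform prismatic bar under axial load, so delta = (P·L) / (A·E).
Solve for A: A = (P·L) / (delta·E).
Convert to SI units:
  P = 108 kN = 108000 N
  E = 66 GPa = 6.6 × 10¹⁰ Pa
  delta = 0.6386 mm = 0.0006386 m
Substitute:
  A = (108000 × 1.6) / (0.0006386 × (6.6 × 10¹⁰))
  A = 0.0041 m²
Final answer: A = 0.0041 m²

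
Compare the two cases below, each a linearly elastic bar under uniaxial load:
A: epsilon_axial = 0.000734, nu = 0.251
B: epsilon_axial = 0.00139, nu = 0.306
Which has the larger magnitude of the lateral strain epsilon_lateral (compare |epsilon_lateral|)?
Model: a linearly elastic bar under uniaxial load, so epsilon_lateral = -nu·epsilon_axial (SI units).
  A: epsilon_lateral = -(0.251 × 0.000734) = -0.0001842
  B: epsilon_lateral = -(0.306 × 0.00139) = -0.0004253
|epsilon_lateral|: A = 0.0001842, B = 0.0004253, so B is larger in magnitude.
Final answer: B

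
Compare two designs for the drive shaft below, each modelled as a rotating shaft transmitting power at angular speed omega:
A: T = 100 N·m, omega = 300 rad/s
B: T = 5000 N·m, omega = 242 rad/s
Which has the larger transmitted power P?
Model: a rotating shaft transmitting power at angular speed omega, so P = T·omega (SI units).
  A: P = 100 × 300 = 30000 W = 30 kW
  B: P = 5000 × 242 = 1.21 × 10⁶ W = 1210 kW
1210 kW > 30 kW, so B is larger.
Final answer: B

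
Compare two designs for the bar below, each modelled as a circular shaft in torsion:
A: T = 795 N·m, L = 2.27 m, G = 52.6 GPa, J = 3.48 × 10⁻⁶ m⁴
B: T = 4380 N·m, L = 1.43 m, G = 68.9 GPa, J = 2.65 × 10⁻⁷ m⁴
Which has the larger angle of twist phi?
Model: a circular shaft in torsion, so phi = (T·L) / (G·J) (SI units).
  A: phi = (795 × 2.27) / ((5.26 × 10¹⁰) × (3.48 × 10⁻⁶)) = 0.009859 rad = 0.5649°
  B: phi = (4380 × 1.43) / ((6.89 × 10¹⁰) × (2.65 × 10⁻⁷)) = 0.343 rad = 19.65°
19.65° > 0.5649°, so B is larger.
Final answer: B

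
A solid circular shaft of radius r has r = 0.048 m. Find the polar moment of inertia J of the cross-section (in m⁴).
Model: a solid circular shaft of radius r, so J = (π·r^4) / 2.
Substitute:
  J = (π × 0.048^4) / 2
  J = 8.338 × 10⁻⁶ m⁴
Final answer: J = 8.338 × 10⁻⁶ m⁴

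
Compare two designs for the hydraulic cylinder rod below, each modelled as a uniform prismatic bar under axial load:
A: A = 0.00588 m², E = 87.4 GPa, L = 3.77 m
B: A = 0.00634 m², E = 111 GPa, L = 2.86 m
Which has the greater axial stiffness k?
Model: a uniform prismatic bar under axial load, so k = (A·E) / L (SI units).
  A: k = (0.00588 × (8.74 × 10¹⁰)) / 3.77 = 1.363 × 10⁸ N/m = 136.3 MN/m
  B: k = (0.00634 × (1.11 × 10¹¹)) / 2.86 = 2.461 × 10⁸ N/m = 246.1 MN/m
246.1 MN/m > 136.3 MN/m, so B is larger.
Final answer: B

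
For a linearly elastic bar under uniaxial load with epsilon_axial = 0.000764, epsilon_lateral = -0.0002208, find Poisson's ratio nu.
Model: a linearly elastic bar under uniaxial load, so epsilon_lateral = -nu·epsilon_axial.
Solve for nu: nu = -epsilon_lateral / epsilon_axial.
Substitute:
  nu = -(-0.0002208) / 0.000764
  nu = 0.289
Final answer: nu = 0.289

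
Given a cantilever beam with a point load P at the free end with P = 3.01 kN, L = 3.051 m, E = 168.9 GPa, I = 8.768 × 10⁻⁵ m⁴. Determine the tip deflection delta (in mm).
Model: a cantilever beam with a point load P at the free end, so delta = (P·L^3) / (3·E·I).
Convert to SI units:
  P = 3.01 kN = 3010 N
  E = 168.9 GPa = 1.689 × 10¹¹ Pa
Substitute:
  delta = (3010 × 3.051^3) / (3 × (1.689 × 10¹¹) × (8.768 × 10⁻⁵))
  delta = 0.001924 m
Convert: delta = 0.001924 m = 1.924 mm
Final answer: delta = 1.924 mm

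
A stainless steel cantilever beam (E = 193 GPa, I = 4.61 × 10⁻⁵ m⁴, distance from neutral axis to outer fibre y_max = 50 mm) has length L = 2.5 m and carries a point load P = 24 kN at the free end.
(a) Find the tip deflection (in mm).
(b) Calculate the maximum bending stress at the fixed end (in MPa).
(a) Tip deflection of a cantilever with an end point load: δ = P·L^3 / (3·E·I). Convert P = 24 kN = 24000 N, E = 193 GPa = 1.93 × 10¹¹ Pa.
  δ = (24000 × 2.5^3) / (3 × (1.93 × 10¹¹) × (4.61 × 10⁻⁵)) = 0.01405 m = 14.05 mm
(b) Maximum bending moment at the fixed end: M = P·L = 24000 × 2.5 = 60000 N·m. Convert y_max = 50 mm = 0.05 m.
  σ = M·y_max / I = (60000 × 0.05) / (4.61 × 10⁻⁵) = 6.508 × 10⁷ Pa = 65.08 MPa
Final answer: (a) δ = 14.05 mm, (b) σ = 65.08 MPa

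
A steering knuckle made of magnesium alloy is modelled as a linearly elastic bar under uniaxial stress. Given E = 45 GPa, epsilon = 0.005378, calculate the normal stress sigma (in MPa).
Model: a linearly elastic bar under uniaxial stress, so epsilon = sigma / E.
Solve for sigma: sigma = epsilon·E.
Convert to SI units:
  E = 45 GPa = 4.5 × 10¹⁰ Pa
Substitute:
  sigma = 0.005378 × (4.5 × 10¹⁰)
  sigma = 2.42 × 10⁸ Pa
Convert: sigma = 2.42 × 10⁸ Pa = 242 MPa
Final answer: sigma = 242 MPa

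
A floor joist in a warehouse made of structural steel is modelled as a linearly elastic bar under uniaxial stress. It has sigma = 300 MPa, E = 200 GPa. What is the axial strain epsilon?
Model: a linearly elastic bar under uniaxial stress, so epsilon = sigma / E.
Convert to SI units:
  sigma = 300 MPa = 3 × 10⁸ Pa
  E = 200 GPa = 2 × 10¹¹ Pa
Substitute:
  epsilon = (3 × 10⁸) / (2 × 10¹¹)
  epsilon = 0.0015
Final answer: epsilon = 0.0015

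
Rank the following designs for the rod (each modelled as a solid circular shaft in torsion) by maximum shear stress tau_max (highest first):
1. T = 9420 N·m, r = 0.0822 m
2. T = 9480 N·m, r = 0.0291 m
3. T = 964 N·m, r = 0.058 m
Model: a solid circular shaft in torsion, so tau_max = (2·T) / (π·r^3) (SI units).
  Case 1: tau_max = (2 × 9420) / (π × 0.0822^3) = 1.08 × 10⁷ Pa = 10.8 MPa
  Case 2: tau_max = (2 × 9480) / (π × 0.0291^3) = 2.449 × 10⁸ Pa = 244.9 MPa
  Case 3: tau_max = (2 × 964) / (π × 0.058^3) = 3.145 × 10⁶ Pa = 3.145 MPa
Ordering: 244.9 MPa (case 2) > 10.8 MPa (case 1) > 3.145 MPa (case 3)
Final answer: 2, 1, 3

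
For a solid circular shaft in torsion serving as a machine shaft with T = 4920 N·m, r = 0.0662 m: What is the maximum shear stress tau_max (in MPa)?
Model: a solid circular shaft in torsion, so tau_max = (2·T) / (π·r^3).
Substitute:
  tau_max = (2 × 4920) / (π × 0.0662^3)
  tau_max = 1.08 × 10⁷ Pa
Convert: tau_max = 1.08 × 10⁷ Pa = 10.8 MPa
Final answer: tau_max = 10.8 MPa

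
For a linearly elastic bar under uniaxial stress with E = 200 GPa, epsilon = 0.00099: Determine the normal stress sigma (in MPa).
Model: a linearly elastic bar under uniaxial stress, so sigma = E·epsilon.
Convert to SI units:
  E = 200 GPa = 2 × 10¹¹ Pa
Substitute:
  sigma = (2 × 10¹¹) × 0.00099
  sigma = 1.98 × 10⁸ Pa
Convert: sigma = 1.98 × 10⁸ Pa = 198 MPa
Final answer: sigma = 198 MPa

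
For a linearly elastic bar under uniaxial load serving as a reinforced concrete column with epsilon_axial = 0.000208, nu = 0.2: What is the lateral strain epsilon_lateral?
Model: a linearly elastic bar under uniaxial load, so epsilon_lateral = -nu·epsilon_axial.
Substitute:
  epsilon_lateral = -(0.2 × 0.000208)
  epsilon_lateral = -4.16 × 10⁻⁵
Final answer: epsilon_lateral = -4.16 × 10⁻⁵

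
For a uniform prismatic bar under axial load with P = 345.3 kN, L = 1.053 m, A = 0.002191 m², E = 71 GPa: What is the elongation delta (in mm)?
Model: a uniform prismatic bar under axial load, so delta = (P·L) / (A·E).
Convert to SI units:
  P = 345.3 kN = 345300 N
  E = 71 GPa = 7.1 × 10¹⁰ Pa
Substitute:
  delta = (345300 × 1.053) / (0.002191 × (7.1 × 10¹⁰))
  delta = 0.002337 m
Convert: delta = 0.002337 m = 2.337 mm
Final answer: delta = 2.337 mm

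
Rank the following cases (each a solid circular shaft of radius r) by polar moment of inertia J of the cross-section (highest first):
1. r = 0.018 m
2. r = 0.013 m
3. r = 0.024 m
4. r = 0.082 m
Model: a solid circular shaft of radius r, so J = (π·r^4) / 2 (SI units).
  Case 1: J = (π × 0.018^4) / 2 = 1.649 × 10⁻⁷ m⁴
  Case 2: J = (π × 0.013^4) / 2 = 4.486 × 10⁻⁸ m⁴
  Case 3: J = (π × 0.024^4) / 2 = 5.212 × 10⁻⁷ m⁴
  Case 4: J = (π × 0.082^4) / 2 = 7.102 × 10⁻⁵ m⁴
Ordering: 7.102 × 10⁻⁵ m⁴ (case 4) > 5.212 × 10⁻⁷ m⁴ (case 3) > 1.649 × 10⁻⁷ m⁴ (case 1) > 4.486 × 10⁻⁸ m⁴ (case 2)
Final answer: 4, 3, 1, 2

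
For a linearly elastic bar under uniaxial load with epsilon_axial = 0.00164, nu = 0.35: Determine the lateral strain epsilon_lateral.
Model: a linearly elastic bar under uniaxial load, so epsilon_lateral = -nu·epsilon_axial.
Substitute:
  epsilon_lateral = -(0.35 × 0.00164)
  epsilon_lateral = -0.000574
Final answer: epsilon_lateral = -0.000574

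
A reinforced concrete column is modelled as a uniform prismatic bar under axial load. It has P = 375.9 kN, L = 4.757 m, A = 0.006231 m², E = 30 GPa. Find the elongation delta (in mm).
Model: a uniform prismatic bar under axial load, so delta = (P·L) / (A·E).
Convert to SI units:
  P = 375.9 kN = 375900 N
  E = 30 GPa = 3 × 10¹⁰ Pa
Substitute:
  delta = (375900 × 4.757) / (0.006231 × (3 × 10¹⁰))
  delta = 0.009566 m
Convert: delta = 0.009566 m = 9.566 mm
Final answer: delta = 9.566 mm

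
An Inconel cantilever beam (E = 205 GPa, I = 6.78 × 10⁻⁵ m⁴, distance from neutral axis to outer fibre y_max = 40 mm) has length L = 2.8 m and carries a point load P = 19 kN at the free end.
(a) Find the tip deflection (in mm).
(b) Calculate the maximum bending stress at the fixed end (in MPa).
(a) Tip deflection of a cantilever with an end point load: δ = P·L^3 / (3·E·I). Convert P = 19 kN = 19000 N, E = 205 GPa = 2.05 × 10¹¹ Pa.
  δ = (19000 × 2.8^3) / (3 × (2.05 × 10¹¹) × (6.78 × 10⁻⁵)) = 0.01 m = 10 mm
(b) Maximum bending moment at the fixed end: M = P·L = 19000 × 2.8 = 53200 N·m. Convert y_max = 40 mm = 0.04 m.
  σ = M·y_max / I = (53200 × 0.04) / (6.78 × 10⁻⁵) = 3.139 × 10⁷ Pa = 31.39 MPa
Final answer: (a) δ = 10 mm, (b) σ = 31.39 MPa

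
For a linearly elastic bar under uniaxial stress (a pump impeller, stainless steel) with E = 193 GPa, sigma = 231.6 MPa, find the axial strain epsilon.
Model: a linearly elastic bar under uniaxial stress, so sigma = E·epsilon.
Solve for epsilon: epsilon = sigma / E.
Convert to SI units:
  E = 193 GPa = 1.93 × 10¹¹ Pa
  sigma = 231.6 MPa = 2.316 × 10⁸ Pa
Substitute:
  epsilon = (2.316 × 10⁸) / (1.93 × 10¹¹)
  epsilon = 0.0012
Final answer: epsilon = 0.0012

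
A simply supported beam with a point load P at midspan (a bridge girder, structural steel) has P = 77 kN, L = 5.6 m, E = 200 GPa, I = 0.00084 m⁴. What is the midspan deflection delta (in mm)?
Model: a simply supported beam with a point load P at midspan, so delta = (P·L^3) / (48·E·I).
Convert to SI units:
  P = 77 kN = 77000 N
  E = 200 GPa = 2 × 10¹¹ Pa
Substitute:
  delta = (77000 × 5.6^3) / (48 × (2 × 10¹¹) × 0.00084)
  delta = 0.001677 m
Convert: delta = 0.001677 m = 1.677 mm
Final answer: delta = 1.677 mm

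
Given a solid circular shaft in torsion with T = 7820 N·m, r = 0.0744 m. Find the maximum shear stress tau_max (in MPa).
Model: a solid circular shaft in torsion, so tau_max = (2·T) / (π·r^3).
Substitute:
  tau_max = (2 × 7820) / (π × 0.0744^3)
  tau_max = 1.209 × 10⁷ Pa
Convert: tau_max = 1.209 × 10⁷ Pa = 12.09 MPa
Final answer: tau_max = 12.09 MPa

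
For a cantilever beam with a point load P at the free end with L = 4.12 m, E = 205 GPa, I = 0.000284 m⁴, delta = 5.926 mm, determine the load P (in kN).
Model: a cantilever beam with a point load P at the free end, so delta = (P·L^3) / (3·E·I).
Solve for P: P = (3·delta·E·I) / L^3.
Convert to SI units:
  E = 205 GPa = 2.05 × 10¹¹ Pa
  delta = 5.926 mm = 0.005926 m
Substitute:
  P = (3 × 0.005926 × (2.05 × 10¹¹) × 0.000284) / 4.12^3
  P = 14800 N
Convert: P = 14800 N = 14.8 kN
Final answer: P = 14.8 kN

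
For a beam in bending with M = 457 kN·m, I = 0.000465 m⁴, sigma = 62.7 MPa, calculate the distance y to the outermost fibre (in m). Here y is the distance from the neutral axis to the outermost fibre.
Model: a beam in bending, so sigma = (M·y) / I.
Solve for y: y = (sigma·I) / M.
Convert to SI units:
  M = 457 kN·m = 457000 N·m
  sigma = 62.7 MPa = 6.27 × 10⁷ Pa
Substitute:
  y = ((6.27 × 10⁷) × 0.000465) / 457000
  y = 0.0638 m
Final answer: y = 0.0638 m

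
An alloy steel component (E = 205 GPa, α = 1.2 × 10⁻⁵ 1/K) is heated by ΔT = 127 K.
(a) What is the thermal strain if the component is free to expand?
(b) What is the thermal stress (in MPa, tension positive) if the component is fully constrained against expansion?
(a) Free thermal strain ε_th = α·ΔT = (1.2 × 10⁻⁵) × 127 = 0.001524
(b) Fully constrained, the expansion is suppressed, so σ = -E·α·ΔT. Convert E = 205 GPa = 2.05 × 10¹¹ Pa.
  σ = -(2.05 × 10¹¹) × (1.2 × 10⁻⁵) × 127 = -3.124 × 10⁸ Pa = -312.4 MPa (compressive)
Final answer: (a) ε_th = 0.001524, (b) σ = -312.4 MPa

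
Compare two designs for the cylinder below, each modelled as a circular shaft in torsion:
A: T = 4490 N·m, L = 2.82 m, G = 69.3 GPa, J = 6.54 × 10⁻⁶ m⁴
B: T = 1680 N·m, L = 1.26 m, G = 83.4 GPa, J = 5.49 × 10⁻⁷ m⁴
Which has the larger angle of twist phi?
Model: a circular shaft in torsion, so phi = (T·L) / (G·J) (SI units).
  A: phi = (4490 × 2.82) / ((6.93 × 10¹⁰) × (6.54 × 10⁻⁶)) = 0.02794 rad = 1.601°
  B: phi = (1680 × 1.26) / ((8.34 × 10¹⁰) × (5.49 × 10⁻⁷)) = 0.04623 rad = 2.649°
2.649° > 1.601°, so B is larger.
Final answer: B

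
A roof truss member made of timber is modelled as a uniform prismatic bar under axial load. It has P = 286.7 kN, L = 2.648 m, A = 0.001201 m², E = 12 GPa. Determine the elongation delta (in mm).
Model: a uniform prismatic bar under axial load, so delta = (P·L) / (A·E).
Convert to SI units:
  P = 286.7 kN = 286700 N
  E = 12 GPa = 1.2 × 10¹⁰ Pa
Substitute:
  delta = (286700 × 2.648) / (0.001201 × (1.2 × 10¹⁰))
  delta = 0.05268 m
Convert: delta = 0.05268 m = 52.68 mm
Final answer: delta = 52.68 mm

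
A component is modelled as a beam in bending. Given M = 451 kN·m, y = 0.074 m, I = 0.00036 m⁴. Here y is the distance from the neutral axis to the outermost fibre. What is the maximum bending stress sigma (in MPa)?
Model: a beam in bending, so sigma = (M·y) / I.
Convert to SI units:
  M = 451 kN·m = 451000 N·m
Substitute:
  sigma = (451000 × 0.074) / 0.00036
  sigma = 9.271 × 10⁷ Pa
Convert: sigma = 9.271 × 10⁷ Pa = 92.71 MPa
Final answer: sigma = 92.71 MPa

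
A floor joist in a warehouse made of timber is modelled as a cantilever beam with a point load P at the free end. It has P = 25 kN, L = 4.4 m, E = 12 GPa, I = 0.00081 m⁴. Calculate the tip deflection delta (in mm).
Model: a cantilever beam with a point load P at the free end, so delta = (P·L^3) / (3·E·I).
Convert to SI units:
  P = 25 kN = 25000 N
  E = 12 GPa = 1.2 × 10¹⁰ Pa
Substitute:
  delta = (25000 × 4.4^3) / (3 × (1.2 × 10¹⁰) × 0.00081)
  delta = 0.07303 m
Convert: delta = 0.07303 m = 73.03 mm
Final answer: delta = 73.03 mm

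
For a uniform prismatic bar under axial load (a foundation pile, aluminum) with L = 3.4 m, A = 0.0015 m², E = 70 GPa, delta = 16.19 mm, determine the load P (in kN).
Model: a uniform prismatic bar under axial load, so delta = (P·L) / (A·E).
Solve for P: P = (delta·A·E) / L.
Convert to SI units:
  E = 70 GPa = 7 × 10¹⁰ Pa
  delta = 16.19 mm = 0.01619 m
Substitute:
  P = (0.01619 × 0.0015 × (7 × 10¹⁰)) / 3.4
  P = 500000 N
Convert: P = 500000 N = 500 kN
Final answer: P = 500 kN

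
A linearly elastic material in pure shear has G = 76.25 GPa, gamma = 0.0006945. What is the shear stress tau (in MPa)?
Model: a linearly elastic material in pure shear, so tau = G·gamma.
Convert to SI units:
  G = 76.25 GPa = 7.625 × 10¹⁰ Pa
Substitute:
  tau = (7.625 × 10¹⁰) × 0.0006945
  tau = 5.296 × 10⁷ Pa
Convert: tau = 5.296 × 10⁷ Pa = 52.96 MPa
Final answer: tau = 52.96 MPa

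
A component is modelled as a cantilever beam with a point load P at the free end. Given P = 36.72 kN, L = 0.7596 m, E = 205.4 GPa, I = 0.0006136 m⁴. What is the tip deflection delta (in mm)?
Model: a cantilever beam with a point load P at the free end, so delta = (P·L^3) / (3·E·I).
Convert to SI units:
  P = 36.72 kN = 36720 N
  E = 205.4 GPa = 2.054 × 10¹¹ Pa
Substitute:
  delta = (36720 × 0.7596^3) / (3 × (2.054 × 10¹¹) × 0.0006136)
  delta = 4.256 × 10⁻⁵ m
Convert: delta = 4.256 × 10⁻⁵ m = 0.04256 mm
Final answer: delta = 0.04256 mm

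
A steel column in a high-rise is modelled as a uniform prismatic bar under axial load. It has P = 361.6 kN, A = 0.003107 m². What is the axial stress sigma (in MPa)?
Model: a uniform prismatic bar under axial load, so sigma = P / A.
Convert to SI units:
  P = 361.6 kN = 361600 N
Substitute:
  sigma = 361600 / 0.003107
  sigma = 1.164 × 10⁸ Pa
Convert: sigma = 1.164 × 10⁸ Pa = 116.4 MPa
Final answer: sigma = 116.4 MPa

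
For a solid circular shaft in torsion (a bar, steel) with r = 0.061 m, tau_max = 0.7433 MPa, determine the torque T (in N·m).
Model: a solid circular shaft in torsion, so tau_max = (2·T) / (π·r^3).
Solve for T: T = (π·tau_max·r^3) / 2.
Convert to SI units:
  tau_max = 0.7433 MPa = 743300 Pa
Substitute:
  T = (π × 743300 × 0.061^3) / 2
  T = 265 N·m
Final answer: T = 265 N·m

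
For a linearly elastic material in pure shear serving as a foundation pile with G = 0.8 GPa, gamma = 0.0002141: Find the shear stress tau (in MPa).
Model: a linearly elastic material in pure shear, so tau = G·gamma.
Convert to SI units:
  G = 0.8 GPa = 8 × 10⁸ Pa
Substitute:
  tau = (8 × 10⁸) × 0.0002141
  tau = 171300 Pa
Convert: tau = 171300 Pa = 0.1713 MPa
Final answer: tau = 0.1713 MPa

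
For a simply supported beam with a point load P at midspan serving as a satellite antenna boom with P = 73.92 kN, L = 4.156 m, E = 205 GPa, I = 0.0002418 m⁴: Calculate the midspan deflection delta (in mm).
Model: a simply supported beam with a point load P at midspan, so delta = (P·L^3) / (48·E·I).
Convert to SI units:
  P = 73.92 kN = 73920 N
  E = 205 GPa = 2.05 × 10¹¹ Pa
Substitute:
  delta = (73920 × 4.156^3) / (48 × (2.05 × 10¹¹) × 0.0002418)
  delta = 0.00223 m
Convert: delta = 0.00223 m = 2.23 mm
Final answer: delta = 2.23 mm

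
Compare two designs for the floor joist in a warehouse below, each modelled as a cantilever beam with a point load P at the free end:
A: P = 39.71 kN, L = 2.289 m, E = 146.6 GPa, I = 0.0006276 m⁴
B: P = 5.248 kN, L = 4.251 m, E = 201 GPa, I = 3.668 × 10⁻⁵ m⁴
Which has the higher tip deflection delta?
Model: a cantilever beam with a point load P at the free end, so delta = (P·L^3) / (3·E·I) (SI units).
  A: delta = (39710 × 2.289^3) / (3 × (1.466 × 10¹¹) × 0.0006276) = 0.001725 m = 1.725 mm
  B: delta = (5248 × 4.251^3) / (3 × (2.01 × 10¹¹) × (3.668 × 10⁻⁵)) = 0.01823 m = 18.23 mm
18.23 mm > 1.725 mm, so B is larger.
Final answer: B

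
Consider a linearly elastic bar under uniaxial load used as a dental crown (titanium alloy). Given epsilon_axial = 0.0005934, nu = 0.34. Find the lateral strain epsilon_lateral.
Model: a linearly elastic bar under uniaxial load, so epsilon_lateral = -nu·epsilon_axial.
Substitute:
  epsilon_lateral = -(0.34 × 0.0005934)
  epsilon_lateral = -0.0002018
Final answer: epsilon_lateral = -0.0002018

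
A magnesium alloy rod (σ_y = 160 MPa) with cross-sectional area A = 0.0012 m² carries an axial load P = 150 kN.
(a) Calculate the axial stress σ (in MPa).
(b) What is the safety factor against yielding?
(a) Axial stress σ = P/A. Convert P = 150 kN = 150000 N.
  σ = 150000 / 0.0012 = 1.25 × 10⁸ Pa = 125 MPa
(b) Safety factor SF = σ_y/σ = 160 / 125 = 1.28
Final answer: (a) σ = 125 MPa, (b) SF = 1.28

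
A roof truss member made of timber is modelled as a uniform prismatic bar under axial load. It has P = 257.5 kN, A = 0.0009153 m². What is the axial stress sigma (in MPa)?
Model: a uniform prismatic bar under axial load, so sigma = P / A.
Convert to SI units:
  P = 257.5 kN = 257500 N
Substitute:
  sigma = 257500 / 0.0009153
  sigma = 2.813 × 10⁸ Pa
Convert: sigma = 2.813 × 10⁸ Pa = 281.3 MPa
Final answer: sigma = 281.3 MPa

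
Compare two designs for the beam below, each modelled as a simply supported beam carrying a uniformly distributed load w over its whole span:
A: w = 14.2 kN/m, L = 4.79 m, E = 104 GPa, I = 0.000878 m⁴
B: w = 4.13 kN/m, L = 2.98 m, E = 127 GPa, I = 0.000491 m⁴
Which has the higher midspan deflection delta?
Model: a simply supported beam carrying a uniformly distributed load w over its whole span, so delta = (5·w·L^4) / (384·E·I) (SI units).
  A: delta = (5 × 14200 × 4.79^4) / (384 × (1.04 × 10¹¹) × 0.000878) = 0.001066 m = 1.066 mm
  B: delta = (5 × 4130 × 2.98^4) / (384 × (1.27 × 10¹¹) × 0.000491) = 6.801 × 10⁻⁵ m = 0.06801 mm
1.066 mm > 0.06801 mm, so A is larger.
Final answer: A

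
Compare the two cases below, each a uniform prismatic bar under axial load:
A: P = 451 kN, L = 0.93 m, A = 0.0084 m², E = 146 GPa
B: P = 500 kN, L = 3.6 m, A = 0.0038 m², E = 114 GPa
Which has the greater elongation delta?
Model: a uniform prismatic bar under axial load, so delta = (P·L) / (A·E) (SI units).
  A: delta = (451000 × 0.93) / (0.0084 × (1.46 × 10¹¹)) = 0.000342 m = 0.342 mm
  B: delta = (500000 × 3.6) / (0.0038 × (1.14 × 10¹¹)) = 0.004155 m = 4.155 mm
4.155 mm > 0.342 mm, so B is larger.
Final answer: B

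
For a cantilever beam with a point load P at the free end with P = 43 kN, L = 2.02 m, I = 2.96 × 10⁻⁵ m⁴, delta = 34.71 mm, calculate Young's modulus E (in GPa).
Model: a cantilever beam with a point load P at the free end, so delta = (P·L^3) / (3·E·I).
Solve for E: E = (P·L^3) / (3·delta·I).
Convert to SI units:
  P = 43 kN = 43000 N
  delta = 34.71 mm = 0.03471 m
Substitute:
  E = (43000 × 2.02^3) / (3 × 0.03471 × (2.96 × 10⁻⁵))
  E = 1.15 × 10¹¹ Pa
Convert: E = 1.15 × 10¹¹ Pa = 115 GPa
Final answer: E = 115 GPa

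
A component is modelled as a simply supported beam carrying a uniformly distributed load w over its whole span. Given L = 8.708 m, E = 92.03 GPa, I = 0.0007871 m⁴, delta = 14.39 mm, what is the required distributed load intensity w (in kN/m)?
Model: a simply supported beam carrying a uniformly distributed load w over its whole span, so delta = (5·w·L^4) / (384·E·I).
Solve for w: w = (384·delta·E·I) / (5·L^4).
Convert to SI units:
  E = 92.03 GPa = 9.203 × 10¹⁰ Pa
  delta = 14.39 mm = 0.01439 m
Substitute:
  w = (384 × 0.01439 × (9.203 × 10¹⁰) × 0.0007871) / (5 × 8.708^4)
  w = 13920 N/m
Convert: w = 13920 N/m = 13.92 kN/m
Final answer: w = 13.92 kN/m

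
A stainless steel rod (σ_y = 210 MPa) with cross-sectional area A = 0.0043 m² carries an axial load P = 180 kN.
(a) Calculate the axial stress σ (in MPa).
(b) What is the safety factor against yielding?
(a) Axial stress σ = P/A. Convert P = 180 kN = 180000 N.
  σ = 180000 / 0.0043 = 4.186 × 10⁷ Pa = 41.86 MPa
(b) Safety factor SF = σ_y/σ = 210 / 41.86 = 5.017
Final answer: (a) σ = 41.86 MPa, (b) SF = 5.017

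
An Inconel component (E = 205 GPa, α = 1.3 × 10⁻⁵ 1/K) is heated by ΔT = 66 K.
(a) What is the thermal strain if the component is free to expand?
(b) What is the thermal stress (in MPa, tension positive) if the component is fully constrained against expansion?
(a) Free thermal strain ε_th = α·ΔT = (1.3 × 10⁻⁵) × 66 = 0.000858
(b) Fully constrained, the expansion is suppressed, so σ = -E·α·ΔT. Convert E = 205 GPa = 2.05 × 10¹¹ Pa.
  σ = -(2.05 × 10¹¹) × (1.3 × 10⁻⁵) × 66 = -1.759 × 10⁸ Pa = -175.9 MPa (compressive)
Final answer: (a) ε_th = 0.000858, (b) σ = -175.9 MPa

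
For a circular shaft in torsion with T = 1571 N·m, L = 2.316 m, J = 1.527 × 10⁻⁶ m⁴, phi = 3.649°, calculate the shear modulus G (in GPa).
Model: a circular shaft in torsion, so phi = (T·L) / (G·J).
Solve for G: G = (T·L) / (phi·J).
Convert to SI units:
  phi = 3.649° = 0.06369 rad
Substitute:
  G = (1571 × 2.316) / (0.06369 × (1.527 × 10⁻⁶))
  G = 3.741 × 10¹⁰ Pa
Convert: G = 3.741 × 10¹⁰ Pa = 37.41 GPa
Final answer: G = 37.41 GPa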